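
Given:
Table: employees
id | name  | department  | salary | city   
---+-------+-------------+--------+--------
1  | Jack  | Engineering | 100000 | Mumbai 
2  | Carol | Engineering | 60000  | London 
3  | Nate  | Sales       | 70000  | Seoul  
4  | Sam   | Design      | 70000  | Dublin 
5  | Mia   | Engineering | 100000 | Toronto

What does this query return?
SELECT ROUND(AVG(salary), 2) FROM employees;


SUM(salary) = 400000
COUNT = 5
ROUND(AVG, 2) = ROUND(400000 / 5, 2) = 80000.0

80000.0


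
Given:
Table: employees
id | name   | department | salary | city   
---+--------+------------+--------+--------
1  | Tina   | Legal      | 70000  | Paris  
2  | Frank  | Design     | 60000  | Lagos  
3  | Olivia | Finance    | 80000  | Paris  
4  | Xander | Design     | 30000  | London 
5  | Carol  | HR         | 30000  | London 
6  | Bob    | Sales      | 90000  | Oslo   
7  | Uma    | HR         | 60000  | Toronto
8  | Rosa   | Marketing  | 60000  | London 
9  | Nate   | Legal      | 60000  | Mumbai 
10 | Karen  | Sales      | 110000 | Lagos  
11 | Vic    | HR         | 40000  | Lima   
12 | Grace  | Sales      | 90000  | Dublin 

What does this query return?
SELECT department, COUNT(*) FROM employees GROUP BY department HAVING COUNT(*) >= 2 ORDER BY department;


Groups with count >= 2:
  Design: 2 -> PASS
  HR: 3 -> PASS
  Legal: 2 -> PASS
  Sales: 3 -> PASS
  Finance: 1 -> filtered out
  Marketing: 1 -> filtered out


4 groups:
Design, 2
HR, 3
Legal, 2
Sales, 3


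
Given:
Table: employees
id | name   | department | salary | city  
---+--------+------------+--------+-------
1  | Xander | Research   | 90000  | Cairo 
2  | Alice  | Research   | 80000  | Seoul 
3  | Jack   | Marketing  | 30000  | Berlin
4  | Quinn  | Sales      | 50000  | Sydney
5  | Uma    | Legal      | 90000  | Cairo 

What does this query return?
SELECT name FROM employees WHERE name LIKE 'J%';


LIKE 'J%' matches names starting with 'J'
Matching: 1

1 rows:
Jack


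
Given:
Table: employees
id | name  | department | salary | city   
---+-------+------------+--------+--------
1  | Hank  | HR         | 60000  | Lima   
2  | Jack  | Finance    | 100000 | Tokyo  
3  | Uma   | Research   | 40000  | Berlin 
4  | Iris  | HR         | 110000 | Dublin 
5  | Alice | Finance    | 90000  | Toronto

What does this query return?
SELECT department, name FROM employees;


Projecting columns: department, name

5 rows:
HR, Hank
Finance, Jack
Research, Uma
HR, Iris
Finance, Alice


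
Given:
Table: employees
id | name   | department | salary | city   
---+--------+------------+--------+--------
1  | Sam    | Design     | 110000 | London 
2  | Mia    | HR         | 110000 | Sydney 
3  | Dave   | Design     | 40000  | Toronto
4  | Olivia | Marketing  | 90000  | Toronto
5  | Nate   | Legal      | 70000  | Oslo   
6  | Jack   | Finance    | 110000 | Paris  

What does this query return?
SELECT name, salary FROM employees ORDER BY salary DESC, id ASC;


Sorting by salary DESC, then id ASC for ties

6 rows:
Sam, 110000
Mia, 110000
Jack, 110000
Olivia, 90000
Nate, 70000
Dave, 40000


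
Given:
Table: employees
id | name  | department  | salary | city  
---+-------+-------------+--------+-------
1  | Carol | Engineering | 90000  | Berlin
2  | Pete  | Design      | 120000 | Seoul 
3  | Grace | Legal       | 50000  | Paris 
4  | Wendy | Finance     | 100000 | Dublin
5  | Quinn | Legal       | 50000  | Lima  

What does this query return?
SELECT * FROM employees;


SELECT * returns all 5 rows with all columns

5 rows:
1, Carol, Engineering, 90000, Berlin
2, Pete, Design, 120000, Seoul
3, Grace, Legal, 50000, Paris
4, Wendy, Finance, 100000, Dublin
5, Quinn, Legal, 50000, Lima


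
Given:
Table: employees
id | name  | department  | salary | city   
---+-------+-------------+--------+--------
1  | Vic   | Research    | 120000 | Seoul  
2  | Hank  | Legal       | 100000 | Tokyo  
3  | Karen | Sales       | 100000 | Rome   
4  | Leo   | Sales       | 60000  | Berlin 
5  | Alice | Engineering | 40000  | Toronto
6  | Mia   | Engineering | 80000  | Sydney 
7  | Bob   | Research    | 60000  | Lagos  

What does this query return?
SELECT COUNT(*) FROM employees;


COUNT(*) counts all rows

7


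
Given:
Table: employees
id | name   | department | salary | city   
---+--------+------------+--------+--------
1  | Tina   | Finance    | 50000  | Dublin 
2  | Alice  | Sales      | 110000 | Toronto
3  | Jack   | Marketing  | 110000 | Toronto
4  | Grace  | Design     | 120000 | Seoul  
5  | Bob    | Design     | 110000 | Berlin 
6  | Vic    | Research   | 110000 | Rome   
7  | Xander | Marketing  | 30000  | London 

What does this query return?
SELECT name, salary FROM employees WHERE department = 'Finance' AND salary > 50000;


Filtering: department = 'Finance' AND salary > 50000
Matching: 0 rows

Empty result set (0 rows)


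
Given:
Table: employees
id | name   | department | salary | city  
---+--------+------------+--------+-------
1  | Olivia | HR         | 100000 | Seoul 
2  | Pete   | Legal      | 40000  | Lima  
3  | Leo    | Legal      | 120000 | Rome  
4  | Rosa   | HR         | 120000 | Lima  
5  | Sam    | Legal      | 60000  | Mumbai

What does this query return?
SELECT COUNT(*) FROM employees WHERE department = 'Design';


Counting rows where department = 'Design'


0


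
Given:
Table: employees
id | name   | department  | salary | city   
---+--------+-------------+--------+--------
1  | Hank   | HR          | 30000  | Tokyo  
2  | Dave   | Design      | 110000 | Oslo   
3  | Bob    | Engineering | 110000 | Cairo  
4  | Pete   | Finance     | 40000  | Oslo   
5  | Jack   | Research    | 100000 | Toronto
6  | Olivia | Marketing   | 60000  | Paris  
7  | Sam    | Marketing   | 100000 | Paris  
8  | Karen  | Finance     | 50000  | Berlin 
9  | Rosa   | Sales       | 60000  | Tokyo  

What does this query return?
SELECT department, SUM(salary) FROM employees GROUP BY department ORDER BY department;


Summing salary within each department:
  Design: 110000 = 110000
  Engineering: 110000 = 110000
  Finance: 40000 + 50000 = 90000
  HR: 30000 = 30000
  Marketing: 60000 + 100000 = 160000
  Research: 100000 = 100000
  Sales: 60000 = 60000


7 groups:
Design, 110000
Engineering, 110000
Finance, 90000
HR, 30000
Marketing, 160000
Research, 100000
Sales, 60000


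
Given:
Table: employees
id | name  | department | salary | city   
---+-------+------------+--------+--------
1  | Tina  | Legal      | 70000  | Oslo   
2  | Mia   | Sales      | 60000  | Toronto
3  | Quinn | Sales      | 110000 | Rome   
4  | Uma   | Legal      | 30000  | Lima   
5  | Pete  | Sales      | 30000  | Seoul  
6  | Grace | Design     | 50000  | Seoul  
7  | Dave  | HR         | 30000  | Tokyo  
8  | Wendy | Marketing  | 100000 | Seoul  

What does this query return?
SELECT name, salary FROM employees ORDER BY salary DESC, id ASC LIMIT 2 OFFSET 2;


Sort by salary DESC (id ASC tiebreak), then skip 2 and take 2
Rows 3 through 4

2 rows:
Tina, 70000
Mia, 60000


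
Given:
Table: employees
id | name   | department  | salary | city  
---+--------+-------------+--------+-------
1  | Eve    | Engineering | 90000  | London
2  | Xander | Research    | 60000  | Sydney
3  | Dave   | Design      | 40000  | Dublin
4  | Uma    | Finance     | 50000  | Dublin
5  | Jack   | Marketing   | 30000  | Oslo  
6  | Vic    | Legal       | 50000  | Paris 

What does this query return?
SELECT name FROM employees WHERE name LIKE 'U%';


LIKE 'U%' matches names starting with 'U'
Matching: 1

1 rows:
Uma


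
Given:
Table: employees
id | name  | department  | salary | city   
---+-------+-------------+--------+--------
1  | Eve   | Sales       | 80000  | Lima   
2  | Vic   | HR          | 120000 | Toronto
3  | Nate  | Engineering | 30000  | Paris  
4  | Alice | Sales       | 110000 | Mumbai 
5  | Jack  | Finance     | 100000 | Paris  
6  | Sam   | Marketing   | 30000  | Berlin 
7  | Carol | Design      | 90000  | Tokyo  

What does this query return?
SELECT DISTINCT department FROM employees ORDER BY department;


All 'department' values (row order): Sales, HR, Engineering, Sales, Finance, Marketing, Design
Removing duplicates leaves 6 unique value(s).

6 values:
Design
Engineering
Finance
HR
Marketing
Sales


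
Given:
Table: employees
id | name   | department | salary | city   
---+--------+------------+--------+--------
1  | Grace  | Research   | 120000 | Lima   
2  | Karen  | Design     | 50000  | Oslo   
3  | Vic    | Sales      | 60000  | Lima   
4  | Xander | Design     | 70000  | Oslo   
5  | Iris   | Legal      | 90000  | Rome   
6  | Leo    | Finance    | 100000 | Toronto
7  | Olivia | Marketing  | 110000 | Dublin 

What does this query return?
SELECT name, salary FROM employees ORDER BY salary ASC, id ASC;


Sorting by salary ASC, then id ASC for ties

7 rows:
Karen, 50000
Vic, 60000
Xander, 70000
Iris, 90000
Leo, 100000
Olivia, 110000
Grace, 120000


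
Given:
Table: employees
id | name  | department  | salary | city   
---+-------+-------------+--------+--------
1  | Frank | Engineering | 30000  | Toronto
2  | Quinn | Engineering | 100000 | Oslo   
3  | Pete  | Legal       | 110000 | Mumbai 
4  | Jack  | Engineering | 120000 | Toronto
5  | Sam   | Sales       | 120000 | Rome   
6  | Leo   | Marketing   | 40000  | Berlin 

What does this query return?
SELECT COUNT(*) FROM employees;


COUNT(*) counts all rows

6


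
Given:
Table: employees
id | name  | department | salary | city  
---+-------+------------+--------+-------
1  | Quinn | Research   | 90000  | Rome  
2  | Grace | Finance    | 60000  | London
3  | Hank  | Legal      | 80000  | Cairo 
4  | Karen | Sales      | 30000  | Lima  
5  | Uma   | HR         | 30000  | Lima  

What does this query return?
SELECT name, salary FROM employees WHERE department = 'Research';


Filtering: department = 'Research'
Matching rows: 1

1 rows:
Quinn, 90000


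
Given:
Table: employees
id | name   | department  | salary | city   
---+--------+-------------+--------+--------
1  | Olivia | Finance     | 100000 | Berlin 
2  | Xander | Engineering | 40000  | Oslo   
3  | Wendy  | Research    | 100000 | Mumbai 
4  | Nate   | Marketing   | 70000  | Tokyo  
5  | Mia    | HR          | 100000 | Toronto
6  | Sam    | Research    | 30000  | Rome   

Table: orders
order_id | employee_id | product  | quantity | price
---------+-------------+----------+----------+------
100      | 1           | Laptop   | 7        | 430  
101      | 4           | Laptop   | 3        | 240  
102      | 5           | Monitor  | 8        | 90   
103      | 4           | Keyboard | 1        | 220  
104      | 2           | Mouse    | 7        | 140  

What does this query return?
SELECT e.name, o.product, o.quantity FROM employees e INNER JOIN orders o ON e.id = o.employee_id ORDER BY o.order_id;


Joining employees.id = orders.employee_id:
  employee Olivia (id=1) -> order Laptop
  employee Nate (id=4) -> order Laptop
  employee Mia (id=5) -> order Monitor
  employee Nate (id=4) -> order Keyboard
  employee Xander (id=2) -> order Mouse


5 rows:
Olivia, Laptop, 7
Nate, Laptop, 3
Mia, Monitor, 8
Nate, Keyboard, 1
Xander, Mouse, 7


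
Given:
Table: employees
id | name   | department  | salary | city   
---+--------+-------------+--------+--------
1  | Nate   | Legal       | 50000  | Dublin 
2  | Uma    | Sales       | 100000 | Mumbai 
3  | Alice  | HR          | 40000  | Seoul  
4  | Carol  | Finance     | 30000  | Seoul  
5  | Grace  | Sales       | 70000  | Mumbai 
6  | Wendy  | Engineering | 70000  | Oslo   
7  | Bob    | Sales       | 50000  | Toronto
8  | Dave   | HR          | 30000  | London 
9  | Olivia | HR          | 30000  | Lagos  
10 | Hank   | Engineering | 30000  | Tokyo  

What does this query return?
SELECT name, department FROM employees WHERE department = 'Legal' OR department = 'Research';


Filtering: department = 'Legal' OR 'Research'
Matching: 1 rows

1 rows:
Nate, Legal


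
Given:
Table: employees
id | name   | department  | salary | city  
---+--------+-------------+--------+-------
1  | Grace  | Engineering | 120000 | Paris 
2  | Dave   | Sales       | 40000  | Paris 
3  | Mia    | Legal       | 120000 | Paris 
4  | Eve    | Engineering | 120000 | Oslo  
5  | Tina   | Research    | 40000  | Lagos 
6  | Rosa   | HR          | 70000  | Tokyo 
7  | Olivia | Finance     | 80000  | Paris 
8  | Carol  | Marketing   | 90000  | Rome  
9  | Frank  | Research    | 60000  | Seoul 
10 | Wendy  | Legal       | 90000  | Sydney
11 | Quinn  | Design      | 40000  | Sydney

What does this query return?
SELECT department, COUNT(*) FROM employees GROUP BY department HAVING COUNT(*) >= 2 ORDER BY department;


Groups with count >= 2:
  Engineering: 2 -> PASS
  Legal: 2 -> PASS
  Research: 2 -> PASS
  Design: 1 -> filtered out
  Finance: 1 -> filtered out
  HR: 1 -> filtered out
  Marketing: 1 -> filtered out
  Sales: 1 -> filtered out


3 groups:
Engineering, 2
Legal, 2
Research, 2


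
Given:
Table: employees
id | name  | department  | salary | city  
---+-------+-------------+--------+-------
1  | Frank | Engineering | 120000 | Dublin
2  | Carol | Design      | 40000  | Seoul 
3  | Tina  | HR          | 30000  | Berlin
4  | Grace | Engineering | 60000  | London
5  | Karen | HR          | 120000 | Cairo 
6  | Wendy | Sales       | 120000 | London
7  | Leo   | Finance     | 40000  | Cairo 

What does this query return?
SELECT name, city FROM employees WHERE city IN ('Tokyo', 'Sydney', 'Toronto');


Filtering: city IN ('Tokyo', 'Sydney', 'Toronto')
Matching: 0 rows

Empty result set (0 rows)


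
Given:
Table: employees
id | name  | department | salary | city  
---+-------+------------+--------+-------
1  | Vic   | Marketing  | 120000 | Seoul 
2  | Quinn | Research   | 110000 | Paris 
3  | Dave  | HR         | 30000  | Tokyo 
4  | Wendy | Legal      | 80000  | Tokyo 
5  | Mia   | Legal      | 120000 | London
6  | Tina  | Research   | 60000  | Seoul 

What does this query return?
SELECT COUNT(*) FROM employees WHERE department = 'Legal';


Counting rows where department = 'Legal'
  Wendy -> MATCH
  Mia -> MATCH


2


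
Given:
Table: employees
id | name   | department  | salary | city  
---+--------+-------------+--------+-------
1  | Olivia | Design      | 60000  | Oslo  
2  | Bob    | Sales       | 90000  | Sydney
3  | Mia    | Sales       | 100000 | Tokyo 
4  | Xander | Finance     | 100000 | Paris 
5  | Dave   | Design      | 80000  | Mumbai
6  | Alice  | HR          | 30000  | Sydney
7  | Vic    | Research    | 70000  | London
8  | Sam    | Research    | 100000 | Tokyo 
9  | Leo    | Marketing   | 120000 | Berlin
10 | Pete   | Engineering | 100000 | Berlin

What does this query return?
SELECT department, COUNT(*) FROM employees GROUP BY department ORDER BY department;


Assigning each row to its department group:
  Olivia -> Design
  Bob -> Sales
  Mia -> Sales
  Xander -> Finance
  Dave -> Design
  Alice -> HR
  Vic -> Research
  Sam -> Research
  Leo -> Marketing
  Pete -> Engineering


7 groups:
Design, 2
Engineering, 1
Finance, 1
HR, 1
Marketing, 1
Research, 2
Sales, 2


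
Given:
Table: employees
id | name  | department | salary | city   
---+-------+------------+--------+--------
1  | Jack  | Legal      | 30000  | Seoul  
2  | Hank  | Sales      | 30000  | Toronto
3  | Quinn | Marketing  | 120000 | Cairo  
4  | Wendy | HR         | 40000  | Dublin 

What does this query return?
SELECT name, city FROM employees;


Projecting columns: name, city

4 rows:
Jack, Seoul
Hank, Toronto
Quinn, Cairo
Wendy, Dublin


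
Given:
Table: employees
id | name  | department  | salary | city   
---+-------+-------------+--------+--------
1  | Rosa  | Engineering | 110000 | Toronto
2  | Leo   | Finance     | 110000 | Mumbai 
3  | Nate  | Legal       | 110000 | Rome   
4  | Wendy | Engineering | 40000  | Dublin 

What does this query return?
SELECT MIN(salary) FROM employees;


Salaries: 110000, 110000, 110000, 40000
MIN = 40000

40000


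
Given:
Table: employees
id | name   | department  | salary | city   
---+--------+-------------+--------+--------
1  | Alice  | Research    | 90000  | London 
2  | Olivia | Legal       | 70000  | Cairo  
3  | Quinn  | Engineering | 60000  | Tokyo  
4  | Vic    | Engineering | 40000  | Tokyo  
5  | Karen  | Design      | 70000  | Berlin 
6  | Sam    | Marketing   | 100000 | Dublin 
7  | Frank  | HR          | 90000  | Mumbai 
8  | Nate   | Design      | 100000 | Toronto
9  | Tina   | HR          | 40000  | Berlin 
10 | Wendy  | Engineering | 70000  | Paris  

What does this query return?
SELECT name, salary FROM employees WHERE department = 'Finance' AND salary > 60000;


Filtering: department = 'Finance' AND salary > 60000
Matching: 0 rows

Empty result set (0 rows)


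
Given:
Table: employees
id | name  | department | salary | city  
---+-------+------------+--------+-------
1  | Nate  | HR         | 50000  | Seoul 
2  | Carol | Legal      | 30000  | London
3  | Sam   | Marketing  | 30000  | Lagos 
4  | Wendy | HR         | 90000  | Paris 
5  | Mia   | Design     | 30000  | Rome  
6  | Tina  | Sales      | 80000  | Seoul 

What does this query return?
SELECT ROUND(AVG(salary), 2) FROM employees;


SUM(salary) = 310000
COUNT = 6
ROUND(AVG, 2) = ROUND(310000 / 6, 2) = 51666.67

51666.67


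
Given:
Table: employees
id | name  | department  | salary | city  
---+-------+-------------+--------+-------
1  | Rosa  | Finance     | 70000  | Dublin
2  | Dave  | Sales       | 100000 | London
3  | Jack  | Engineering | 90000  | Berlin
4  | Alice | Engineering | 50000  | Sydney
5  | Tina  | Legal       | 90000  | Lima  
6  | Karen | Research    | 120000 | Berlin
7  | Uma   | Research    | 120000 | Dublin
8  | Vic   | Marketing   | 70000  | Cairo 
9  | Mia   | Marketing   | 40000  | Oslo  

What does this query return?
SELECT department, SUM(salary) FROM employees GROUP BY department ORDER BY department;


Summing salary within each department:
  Engineering: 90000 + 50000 = 140000
  Finance: 70000 = 70000
  Legal: 90000 = 90000
  Marketing: 70000 + 40000 = 110000
  Research: 120000 + 120000 = 240000
  Sales: 100000 = 100000


6 groups:
Engineering, 140000
Finance, 70000
Legal, 90000
Marketing, 110000
Research, 240000
Sales, 100000


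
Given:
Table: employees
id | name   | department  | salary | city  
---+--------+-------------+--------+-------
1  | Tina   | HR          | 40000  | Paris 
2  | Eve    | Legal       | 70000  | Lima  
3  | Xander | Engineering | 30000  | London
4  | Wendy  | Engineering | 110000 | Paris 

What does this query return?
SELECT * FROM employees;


SELECT * returns all 4 rows with all columns

4 rows:
1, Tina, HR, 40000, Paris
2, Eve, Legal, 70000, Lima
3, Xander, Engineering, 30000, London
4, Wendy, Engineering, 110000, Paris


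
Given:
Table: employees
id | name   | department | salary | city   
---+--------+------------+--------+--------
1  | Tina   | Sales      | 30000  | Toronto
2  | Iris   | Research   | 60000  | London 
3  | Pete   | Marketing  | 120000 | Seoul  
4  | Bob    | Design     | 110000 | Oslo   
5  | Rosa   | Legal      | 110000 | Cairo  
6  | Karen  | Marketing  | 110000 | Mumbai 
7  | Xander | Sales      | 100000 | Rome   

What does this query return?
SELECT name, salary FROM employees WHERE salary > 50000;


Filtering: salary > 50000
Matching: 6 rows

6 rows:
Iris, 60000
Pete, 120000
Bob, 110000
Rosa, 110000
Karen, 110000
Xander, 100000


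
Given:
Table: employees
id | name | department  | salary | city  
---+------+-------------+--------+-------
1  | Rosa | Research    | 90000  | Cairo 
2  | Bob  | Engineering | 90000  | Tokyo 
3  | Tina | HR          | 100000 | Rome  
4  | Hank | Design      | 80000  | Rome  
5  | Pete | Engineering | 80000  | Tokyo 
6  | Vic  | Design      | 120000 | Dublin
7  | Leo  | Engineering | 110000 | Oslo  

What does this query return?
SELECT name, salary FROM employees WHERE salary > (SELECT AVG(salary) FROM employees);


Subquery: AVG(salary) = 95714.29
Filtering: salary > 95714.29
  Tina (100000) -> MATCH
  Vic (120000) -> MATCH
  Leo (110000) -> MATCH


3 rows:
Tina, 100000
Vic, 120000
Leo, 110000


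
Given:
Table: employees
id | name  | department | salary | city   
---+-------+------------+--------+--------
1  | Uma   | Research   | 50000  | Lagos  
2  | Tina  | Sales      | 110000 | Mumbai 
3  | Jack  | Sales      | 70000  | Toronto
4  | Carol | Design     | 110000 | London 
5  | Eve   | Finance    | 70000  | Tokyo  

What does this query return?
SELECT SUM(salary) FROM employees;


SUM(salary) = 50000 + 110000 + 70000 + 110000 + 70000 = 410000

410000


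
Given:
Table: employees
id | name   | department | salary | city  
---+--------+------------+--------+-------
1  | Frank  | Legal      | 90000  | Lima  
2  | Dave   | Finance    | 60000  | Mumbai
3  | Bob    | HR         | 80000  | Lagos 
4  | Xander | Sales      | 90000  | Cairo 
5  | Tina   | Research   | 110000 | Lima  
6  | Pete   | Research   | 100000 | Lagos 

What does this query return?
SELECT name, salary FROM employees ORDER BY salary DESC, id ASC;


Sorting by salary DESC, then id ASC for ties

6 rows:
Tina, 110000
Pete, 100000
Frank, 90000
Xander, 90000
Bob, 80000
Dave, 60000


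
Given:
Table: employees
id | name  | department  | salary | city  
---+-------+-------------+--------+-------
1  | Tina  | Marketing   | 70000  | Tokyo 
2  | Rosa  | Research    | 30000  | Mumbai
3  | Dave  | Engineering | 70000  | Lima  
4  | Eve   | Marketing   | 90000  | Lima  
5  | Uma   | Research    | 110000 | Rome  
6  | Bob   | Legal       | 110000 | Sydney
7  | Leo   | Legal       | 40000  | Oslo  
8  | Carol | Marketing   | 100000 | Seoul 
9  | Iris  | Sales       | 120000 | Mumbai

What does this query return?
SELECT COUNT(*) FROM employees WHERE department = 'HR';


Counting rows where department = 'HR'


0


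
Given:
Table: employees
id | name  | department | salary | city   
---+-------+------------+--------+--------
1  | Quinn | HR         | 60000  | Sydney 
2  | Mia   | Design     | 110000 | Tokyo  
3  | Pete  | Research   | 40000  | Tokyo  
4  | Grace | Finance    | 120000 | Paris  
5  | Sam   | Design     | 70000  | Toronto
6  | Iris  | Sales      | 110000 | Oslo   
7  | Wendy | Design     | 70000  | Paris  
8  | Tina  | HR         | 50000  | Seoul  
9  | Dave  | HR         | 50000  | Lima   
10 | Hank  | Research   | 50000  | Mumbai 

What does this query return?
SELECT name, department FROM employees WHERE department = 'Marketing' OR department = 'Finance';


Filtering: department = 'Marketing' OR 'Finance'
Matching: 1 rows

1 rows:
Grace, Finance


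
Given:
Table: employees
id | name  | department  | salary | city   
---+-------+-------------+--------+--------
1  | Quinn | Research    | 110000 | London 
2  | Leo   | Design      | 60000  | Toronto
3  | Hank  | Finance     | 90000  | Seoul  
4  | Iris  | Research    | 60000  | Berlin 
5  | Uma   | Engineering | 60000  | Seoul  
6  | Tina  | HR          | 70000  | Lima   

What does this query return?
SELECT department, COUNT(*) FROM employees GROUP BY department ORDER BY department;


Assigning each row to its department group:
  Quinn -> Research
  Leo -> Design
  Hank -> Finance
  Iris -> Research
  Uma -> Engineering
  Tina -> HR


5 groups:
Design, 1
Engineering, 1
Finance, 1
HR, 1
Research, 2


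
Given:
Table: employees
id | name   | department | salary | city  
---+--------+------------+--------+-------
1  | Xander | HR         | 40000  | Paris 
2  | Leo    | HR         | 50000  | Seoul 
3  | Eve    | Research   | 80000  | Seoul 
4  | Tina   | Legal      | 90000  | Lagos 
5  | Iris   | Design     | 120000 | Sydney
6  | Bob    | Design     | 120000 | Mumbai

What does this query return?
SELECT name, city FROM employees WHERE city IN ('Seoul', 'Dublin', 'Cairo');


Filtering: city IN ('Seoul', 'Dublin', 'Cairo')
Matching: 2 rows

2 rows:
Leo, Seoul
Eve, Seoul


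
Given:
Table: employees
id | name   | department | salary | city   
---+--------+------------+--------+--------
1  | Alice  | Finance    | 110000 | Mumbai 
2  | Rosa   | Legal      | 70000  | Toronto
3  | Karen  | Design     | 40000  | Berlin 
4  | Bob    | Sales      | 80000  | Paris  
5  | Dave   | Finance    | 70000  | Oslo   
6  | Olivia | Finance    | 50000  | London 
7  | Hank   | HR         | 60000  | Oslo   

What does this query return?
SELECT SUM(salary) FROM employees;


SUM(salary) = 110000 + 70000 + 40000 + 80000 + 70000 + 50000 + 60000 = 480000

480000


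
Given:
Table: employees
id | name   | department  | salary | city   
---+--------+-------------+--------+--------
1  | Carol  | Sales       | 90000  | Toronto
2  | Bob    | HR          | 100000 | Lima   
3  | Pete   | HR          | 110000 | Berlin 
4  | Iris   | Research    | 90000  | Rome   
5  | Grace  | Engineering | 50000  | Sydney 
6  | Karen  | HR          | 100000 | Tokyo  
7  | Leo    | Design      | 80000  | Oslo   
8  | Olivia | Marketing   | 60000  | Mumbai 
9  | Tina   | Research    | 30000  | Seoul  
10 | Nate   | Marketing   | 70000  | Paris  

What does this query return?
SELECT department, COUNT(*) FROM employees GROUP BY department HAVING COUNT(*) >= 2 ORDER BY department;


Groups with count >= 2:
  HR: 3 -> PASS
  Marketing: 2 -> PASS
  Research: 2 -> PASS
  Design: 1 -> filtered out
  Engineering: 1 -> filtered out
  Sales: 1 -> filtered out


3 groups:
HR, 3
Marketing, 2
Research, 2


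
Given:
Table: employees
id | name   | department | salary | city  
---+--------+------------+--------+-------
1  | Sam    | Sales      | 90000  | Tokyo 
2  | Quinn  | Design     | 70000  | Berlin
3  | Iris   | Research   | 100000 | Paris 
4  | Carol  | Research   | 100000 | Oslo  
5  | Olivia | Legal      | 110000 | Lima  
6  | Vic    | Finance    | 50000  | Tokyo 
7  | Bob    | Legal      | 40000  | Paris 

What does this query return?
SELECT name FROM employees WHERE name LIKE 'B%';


LIKE 'B%' matches names starting with 'B'
Matching: 1

1 rows:
Bob


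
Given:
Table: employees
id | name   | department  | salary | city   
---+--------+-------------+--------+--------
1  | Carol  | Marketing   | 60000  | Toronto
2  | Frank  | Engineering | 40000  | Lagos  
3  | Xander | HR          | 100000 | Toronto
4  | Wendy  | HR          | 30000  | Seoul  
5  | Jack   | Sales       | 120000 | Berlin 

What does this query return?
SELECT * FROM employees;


SELECT * returns all 5 rows with all columns

5 rows:
1, Carol, Marketing, 60000, Toronto
2, Frank, Engineering, 40000, Lagos
3, Xander, HR, 100000, Toronto
4, Wendy, HR, 30000, Seoul
5, Jack, Sales, 120000, Berlin


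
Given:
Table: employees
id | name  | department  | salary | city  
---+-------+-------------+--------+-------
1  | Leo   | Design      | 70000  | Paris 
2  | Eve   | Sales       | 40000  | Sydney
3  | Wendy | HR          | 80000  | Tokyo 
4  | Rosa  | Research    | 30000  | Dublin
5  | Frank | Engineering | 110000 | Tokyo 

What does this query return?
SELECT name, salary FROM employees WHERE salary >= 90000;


Filtering: salary >= 90000
Matching: 1 rows

1 rows:
Frank, 110000


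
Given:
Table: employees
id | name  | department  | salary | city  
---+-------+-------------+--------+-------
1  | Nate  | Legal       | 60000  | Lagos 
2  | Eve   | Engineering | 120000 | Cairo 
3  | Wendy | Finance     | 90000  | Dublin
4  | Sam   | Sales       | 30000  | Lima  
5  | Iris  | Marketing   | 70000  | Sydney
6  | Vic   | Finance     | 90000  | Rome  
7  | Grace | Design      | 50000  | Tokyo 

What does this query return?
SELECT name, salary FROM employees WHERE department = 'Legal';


Filtering: department = 'Legal'
Matching rows: 1

1 rows:
Nate, 60000


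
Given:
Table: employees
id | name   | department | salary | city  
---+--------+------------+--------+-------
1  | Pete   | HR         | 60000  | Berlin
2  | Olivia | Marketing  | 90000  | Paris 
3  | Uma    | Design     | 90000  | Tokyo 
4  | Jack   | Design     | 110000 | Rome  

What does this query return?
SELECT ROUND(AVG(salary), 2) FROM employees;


SUM(salary) = 350000
COUNT = 4
ROUND(AVG, 2) = ROUND(350000 / 4, 2) = 87500.0

87500.0


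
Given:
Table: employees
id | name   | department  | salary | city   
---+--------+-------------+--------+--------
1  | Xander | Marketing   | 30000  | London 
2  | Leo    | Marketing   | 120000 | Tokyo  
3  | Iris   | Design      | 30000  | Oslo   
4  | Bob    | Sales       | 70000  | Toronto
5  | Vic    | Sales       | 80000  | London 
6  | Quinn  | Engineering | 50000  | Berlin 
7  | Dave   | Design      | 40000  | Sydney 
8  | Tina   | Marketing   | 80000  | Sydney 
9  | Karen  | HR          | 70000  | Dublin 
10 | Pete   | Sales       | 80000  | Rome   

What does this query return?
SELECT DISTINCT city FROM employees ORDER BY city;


All 'city' values (row order): London, Tokyo, Oslo, Toronto, London, Berlin, Sydney, Sydney, Dublin, Rome
Removing duplicates leaves 8 unique value(s).

8 values:
Berlin
Dublin
London
Oslo
Rome
Sydney
Tokyo
Toronto


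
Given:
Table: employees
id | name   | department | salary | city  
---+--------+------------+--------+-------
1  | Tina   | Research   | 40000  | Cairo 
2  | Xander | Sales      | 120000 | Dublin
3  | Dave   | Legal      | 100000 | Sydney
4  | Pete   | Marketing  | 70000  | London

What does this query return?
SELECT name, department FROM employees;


Projecting columns: name, department

4 rows:
Tina, Research
Xander, Sales
Dave, Legal
Pete, Marketing


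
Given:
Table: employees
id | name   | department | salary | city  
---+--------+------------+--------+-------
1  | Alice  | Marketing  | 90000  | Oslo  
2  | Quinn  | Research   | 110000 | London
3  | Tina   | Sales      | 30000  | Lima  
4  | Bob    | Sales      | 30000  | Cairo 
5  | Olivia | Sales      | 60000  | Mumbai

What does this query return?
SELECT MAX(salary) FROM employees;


Salaries: 90000, 110000, 30000, 30000, 60000
MAX = 110000

110000


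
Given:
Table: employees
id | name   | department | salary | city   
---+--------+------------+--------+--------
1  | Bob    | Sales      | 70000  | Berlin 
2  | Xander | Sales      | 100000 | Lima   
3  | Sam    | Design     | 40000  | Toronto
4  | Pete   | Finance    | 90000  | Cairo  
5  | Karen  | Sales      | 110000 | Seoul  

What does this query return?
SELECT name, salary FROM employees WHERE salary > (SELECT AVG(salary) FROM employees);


Subquery: AVG(salary) = 82000.0
Filtering: salary > 82000.0
  Xander (100000) -> MATCH
  Pete (90000) -> MATCH
  Karen (110000) -> MATCH


3 rows:
Xander, 100000
Pete, 90000
Karen, 110000


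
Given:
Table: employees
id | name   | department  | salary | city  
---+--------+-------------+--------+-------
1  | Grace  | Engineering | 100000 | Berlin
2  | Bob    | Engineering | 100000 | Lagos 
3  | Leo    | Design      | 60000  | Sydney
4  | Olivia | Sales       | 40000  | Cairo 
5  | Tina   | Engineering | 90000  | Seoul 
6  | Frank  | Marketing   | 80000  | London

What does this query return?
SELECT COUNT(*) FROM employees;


COUNT(*) counts all rows

6


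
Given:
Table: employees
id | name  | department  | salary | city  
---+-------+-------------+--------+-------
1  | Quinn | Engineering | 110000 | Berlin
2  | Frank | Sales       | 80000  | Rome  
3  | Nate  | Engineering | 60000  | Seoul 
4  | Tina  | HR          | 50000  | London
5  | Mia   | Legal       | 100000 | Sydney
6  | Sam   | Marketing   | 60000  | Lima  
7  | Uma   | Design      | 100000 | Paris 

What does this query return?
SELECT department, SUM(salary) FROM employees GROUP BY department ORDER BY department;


Summing salary within each department:
  Design: 100000 = 100000
  Engineering: 110000 + 60000 = 170000
  HR: 50000 = 50000
  Legal: 100000 = 100000
  Marketing: 60000 = 60000
  Sales: 80000 = 80000


6 groups:
Design, 100000
Engineering, 170000
HR, 50000
Legal, 100000
Marketing, 60000
Sales, 80000


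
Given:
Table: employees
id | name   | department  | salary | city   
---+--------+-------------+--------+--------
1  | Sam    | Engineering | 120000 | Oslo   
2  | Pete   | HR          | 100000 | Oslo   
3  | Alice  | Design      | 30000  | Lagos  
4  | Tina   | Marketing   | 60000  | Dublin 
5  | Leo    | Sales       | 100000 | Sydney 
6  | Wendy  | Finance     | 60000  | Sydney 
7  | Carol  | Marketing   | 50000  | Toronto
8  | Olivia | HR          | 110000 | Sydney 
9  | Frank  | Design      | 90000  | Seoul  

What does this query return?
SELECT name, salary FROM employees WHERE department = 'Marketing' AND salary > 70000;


Filtering: department = 'Marketing' AND salary > 70000
Matching: 0 rows

Empty result set (0 rows)


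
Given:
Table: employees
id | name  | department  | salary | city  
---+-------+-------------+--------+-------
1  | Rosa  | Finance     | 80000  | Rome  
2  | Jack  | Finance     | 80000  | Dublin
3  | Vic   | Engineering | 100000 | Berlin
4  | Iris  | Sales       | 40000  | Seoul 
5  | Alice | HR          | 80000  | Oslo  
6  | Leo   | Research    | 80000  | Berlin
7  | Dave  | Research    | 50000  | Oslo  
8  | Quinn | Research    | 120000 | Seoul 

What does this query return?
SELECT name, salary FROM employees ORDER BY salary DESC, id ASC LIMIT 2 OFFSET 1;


Sort by salary DESC (id ASC tiebreak), then skip 1 and take 2
Rows 2 through 3

2 rows:
Vic, 100000
Rosa, 80000


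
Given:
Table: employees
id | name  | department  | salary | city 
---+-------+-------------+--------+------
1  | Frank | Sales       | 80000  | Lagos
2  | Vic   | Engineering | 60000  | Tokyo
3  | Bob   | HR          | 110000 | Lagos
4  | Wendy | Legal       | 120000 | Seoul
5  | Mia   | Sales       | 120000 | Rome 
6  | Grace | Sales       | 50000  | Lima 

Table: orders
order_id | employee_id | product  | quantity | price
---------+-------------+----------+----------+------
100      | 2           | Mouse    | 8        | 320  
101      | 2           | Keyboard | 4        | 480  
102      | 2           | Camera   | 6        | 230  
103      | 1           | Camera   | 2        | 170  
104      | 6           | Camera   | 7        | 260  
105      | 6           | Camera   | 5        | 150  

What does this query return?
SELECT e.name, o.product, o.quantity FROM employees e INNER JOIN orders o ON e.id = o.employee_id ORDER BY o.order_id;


Joining employees.id = orders.employee_id:
  employee Vic (id=2) -> order Mouse
  employee Vic (id=2) -> order Keyboard
  employee Vic (id=2) -> order Camera
  employee Frank (id=1) -> order Camera
  employee Grace (id=6) -> order Camera
  employee Grace (id=6) -> order Camera


6 rows:
Vic, Mouse, 8
Vic, Keyboard, 4
Vic, Camera, 6
Frank, Camera, 2
Grace, Camera, 7
Grace, Camera, 5


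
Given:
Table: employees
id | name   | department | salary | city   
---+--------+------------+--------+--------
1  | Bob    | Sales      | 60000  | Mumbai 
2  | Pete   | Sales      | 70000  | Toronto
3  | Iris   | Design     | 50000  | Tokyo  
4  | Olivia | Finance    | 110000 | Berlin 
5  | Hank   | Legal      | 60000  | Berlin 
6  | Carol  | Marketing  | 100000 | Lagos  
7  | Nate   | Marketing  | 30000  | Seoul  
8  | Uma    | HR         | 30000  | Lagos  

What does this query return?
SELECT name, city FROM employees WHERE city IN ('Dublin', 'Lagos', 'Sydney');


Filtering: city IN ('Dublin', 'Lagos', 'Sydney')
Matching: 2 rows

2 rows:
Carol, Lagos
Uma, Lagos


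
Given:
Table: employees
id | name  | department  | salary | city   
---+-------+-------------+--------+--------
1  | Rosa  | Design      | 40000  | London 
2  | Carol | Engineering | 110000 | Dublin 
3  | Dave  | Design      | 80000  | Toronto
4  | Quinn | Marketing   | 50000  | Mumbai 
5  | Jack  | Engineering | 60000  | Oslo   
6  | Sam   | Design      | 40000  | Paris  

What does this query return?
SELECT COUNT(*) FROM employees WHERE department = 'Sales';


Counting rows where department = 'Sales'


0


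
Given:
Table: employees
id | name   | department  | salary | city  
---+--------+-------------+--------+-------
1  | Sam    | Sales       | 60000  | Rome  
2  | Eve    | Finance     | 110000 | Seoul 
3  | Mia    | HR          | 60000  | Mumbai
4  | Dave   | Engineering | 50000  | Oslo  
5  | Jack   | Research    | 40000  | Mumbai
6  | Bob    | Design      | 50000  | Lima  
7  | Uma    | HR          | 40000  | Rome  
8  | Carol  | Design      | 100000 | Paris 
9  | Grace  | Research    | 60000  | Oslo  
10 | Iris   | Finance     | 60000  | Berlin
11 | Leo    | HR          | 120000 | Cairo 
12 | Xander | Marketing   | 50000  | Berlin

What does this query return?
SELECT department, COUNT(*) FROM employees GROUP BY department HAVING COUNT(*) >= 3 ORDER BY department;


Groups with count >= 3:
  HR: 3 -> PASS
  Design: 2 -> filtered out
  Engineering: 1 -> filtered out
  Finance: 2 -> filtered out
  Marketing: 1 -> filtered out
  Research: 2 -> filtered out
  Sales: 1 -> filtered out


1 groups:
HR, 3


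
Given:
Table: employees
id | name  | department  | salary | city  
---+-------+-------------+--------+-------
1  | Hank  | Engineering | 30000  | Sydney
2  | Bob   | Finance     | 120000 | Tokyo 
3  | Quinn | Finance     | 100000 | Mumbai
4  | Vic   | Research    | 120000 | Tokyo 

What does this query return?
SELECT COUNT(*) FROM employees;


COUNT(*) counts all rows

4


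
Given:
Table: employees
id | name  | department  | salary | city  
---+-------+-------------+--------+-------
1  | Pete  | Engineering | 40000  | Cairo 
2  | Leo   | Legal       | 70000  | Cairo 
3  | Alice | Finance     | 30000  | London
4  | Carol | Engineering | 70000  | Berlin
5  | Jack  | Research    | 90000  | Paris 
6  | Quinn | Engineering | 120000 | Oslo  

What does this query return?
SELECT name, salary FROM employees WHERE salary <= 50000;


Filtering: salary <= 50000
Matching: 2 rows

2 rows:
Pete, 40000
Alice, 30000


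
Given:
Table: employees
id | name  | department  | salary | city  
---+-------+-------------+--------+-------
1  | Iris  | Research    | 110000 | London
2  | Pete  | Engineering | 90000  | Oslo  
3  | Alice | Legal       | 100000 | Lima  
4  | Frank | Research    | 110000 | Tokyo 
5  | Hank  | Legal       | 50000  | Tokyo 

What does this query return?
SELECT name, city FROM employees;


Projecting columns: name, city

5 rows:
Iris, London
Pete, Oslo
Alice, Lima
Frank, Tokyo
Hank, Tokyo


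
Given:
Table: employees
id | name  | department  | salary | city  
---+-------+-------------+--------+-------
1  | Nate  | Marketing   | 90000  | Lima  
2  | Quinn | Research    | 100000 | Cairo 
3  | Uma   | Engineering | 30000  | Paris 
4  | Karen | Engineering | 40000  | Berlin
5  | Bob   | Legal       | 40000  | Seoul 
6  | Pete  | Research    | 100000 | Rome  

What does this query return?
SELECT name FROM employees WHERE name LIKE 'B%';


LIKE 'B%' matches names starting with 'B'
Matching: 1

1 rows:
Bob


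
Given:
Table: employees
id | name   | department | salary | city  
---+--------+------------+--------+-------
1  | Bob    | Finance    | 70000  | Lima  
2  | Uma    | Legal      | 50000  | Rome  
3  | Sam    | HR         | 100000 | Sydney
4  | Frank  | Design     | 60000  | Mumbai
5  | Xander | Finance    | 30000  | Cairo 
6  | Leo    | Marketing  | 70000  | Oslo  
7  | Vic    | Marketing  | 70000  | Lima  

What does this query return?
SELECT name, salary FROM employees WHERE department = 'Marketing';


Filtering: department = 'Marketing'
Matching rows: 2

2 rows:
Leo, 70000
Vic, 70000


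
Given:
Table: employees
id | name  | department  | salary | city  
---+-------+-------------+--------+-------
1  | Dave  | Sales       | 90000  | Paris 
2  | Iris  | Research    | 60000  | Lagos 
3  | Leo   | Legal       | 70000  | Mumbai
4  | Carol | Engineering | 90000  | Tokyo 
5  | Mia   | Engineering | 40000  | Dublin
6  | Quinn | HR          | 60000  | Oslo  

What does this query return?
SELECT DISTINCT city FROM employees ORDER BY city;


All 'city' values (row order): Paris, Lagos, Mumbai, Tokyo, Dublin, Oslo
Removing duplicates leaves 6 unique value(s).

6 values:
Dublin
Lagos
Mumbai
Oslo
Paris
Tokyo


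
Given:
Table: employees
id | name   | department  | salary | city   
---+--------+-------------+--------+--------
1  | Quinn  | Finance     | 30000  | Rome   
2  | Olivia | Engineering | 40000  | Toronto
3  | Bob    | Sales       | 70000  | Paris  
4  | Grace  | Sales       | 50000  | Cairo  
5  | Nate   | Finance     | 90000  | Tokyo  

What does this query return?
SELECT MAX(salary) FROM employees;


Salaries: 30000, 40000, 70000, 50000, 90000
MAX = 90000

90000
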